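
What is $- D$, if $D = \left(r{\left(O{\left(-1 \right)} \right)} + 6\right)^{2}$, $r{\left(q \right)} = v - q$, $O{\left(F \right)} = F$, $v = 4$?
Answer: $-121$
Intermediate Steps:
$r{\left(q \right)} = 4 - q$
$D = 121$ ($D = \left(\left(4 - -1\right) + 6\right)^{2} = \left(\left(4 + 1\right) + 6\right)^{2} = \left(5 + 6\right)^{2} = 11^{2} = 121$)
$- D = \left(-1\right) 121 = -121$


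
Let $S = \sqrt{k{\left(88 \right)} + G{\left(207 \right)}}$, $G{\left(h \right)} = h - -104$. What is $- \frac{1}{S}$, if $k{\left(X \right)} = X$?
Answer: $- \frac{\sqrt{399}}{399} \approx -0.050063$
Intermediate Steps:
$G{\left(h \right)} = 104 + h$ ($G{\left(h \right)} = h + 104 = 104 + h$)
$S = \sqrt{399}$ ($S = \sqrt{88 + \left(104 + 207\right)} = \sqrt{88 + 311} = \sqrt{399} \approx 19.975$)
$- \frac{1}{S} = - \frac{1}{\sqrt{399}} = - \frac{\sqrt{399}}{399}$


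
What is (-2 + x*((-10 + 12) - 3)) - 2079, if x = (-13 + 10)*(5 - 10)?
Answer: -2096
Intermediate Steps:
x = 15 (x = -3*(-5) = 15)
(-2 + x*((-10 + 12) - 3)) - 2079 = (-2 + 15*((-10 + 12) - 3)) - 2079 = (-2 + 15*(2 - 3)) - 2079 = (-2 + 15*(-1)) - 2079 = (-2 - 15) - 2079 = -17 - 2079 = -2096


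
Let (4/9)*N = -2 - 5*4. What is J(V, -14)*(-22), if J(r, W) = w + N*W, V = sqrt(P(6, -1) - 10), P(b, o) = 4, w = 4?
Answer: -15334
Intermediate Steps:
N = -99/2 (N = 9*(-2 - 5*4)/4 = 9*(-2 - 1*20)/4 = 9*(-2 - 20)/4 = (9/4)*(-22) = -99/2 ≈ -49.500)
V = I*sqrt(6) (V = sqrt(4 - 10) = sqrt(-6) = I*sqrt(6) ≈ 2.4495*I)
J(r, W) = 4 - 99*W/2
J(V, -14)*(-22) = (4 - 99/2*(-14))*(-22) = (4 + 693)*(-22) = 697*(-22) = -15334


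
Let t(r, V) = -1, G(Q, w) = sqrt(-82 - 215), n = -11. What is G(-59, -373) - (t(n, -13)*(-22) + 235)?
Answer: -257 + 3*I*sqrt(33) ≈ -257.0 + 17.234*I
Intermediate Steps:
G(Q, w) = 3*I*sqrt(33) (G(Q, w) = sqrt(-297) = 3*I*sqrt(33))
G(-59, -373) - (t(n, -13)*(-22) + 235) = 3*I*sqrt(33) - (-1*(-22) + 235) = 3*I*sqrt(33) - (22 + 235) = 3*I*sqrt(33) - 1*257 = 3*I*sqrt(33) - 257 = -257 + 3*I*sqrt(33)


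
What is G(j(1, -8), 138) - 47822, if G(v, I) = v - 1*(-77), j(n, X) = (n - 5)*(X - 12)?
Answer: -47665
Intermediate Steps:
j(n, X) = (-12 + X)*(-5 + n) (j(n, X) = (-5 + n)*(-12 + X) = (-12 + X)*(-5 + n))
G(v, I) = 77 + v (G(v, I) = v + 77 = 77 + v)
G(j(1, -8), 138) - 47822 = (77 + (60 - 12*1 - 5*(-8) - 8*1)) - 47822 = (77 + (60 - 12 + 40 - 8)) - 47822 = (77 + 80) - 47822 = 157 - 47822 = -47665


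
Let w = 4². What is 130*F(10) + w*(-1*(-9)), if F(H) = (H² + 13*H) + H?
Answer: 31344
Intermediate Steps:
w = 16
F(H) = H² + 14*H
130*F(10) + w*(-1*(-9)) = 130*(10*(14 + 10)) + 16*(-1*(-9)) = 130*(10*24) + 16*9 = 130*240 + 144 = 31200 + 144 = 31344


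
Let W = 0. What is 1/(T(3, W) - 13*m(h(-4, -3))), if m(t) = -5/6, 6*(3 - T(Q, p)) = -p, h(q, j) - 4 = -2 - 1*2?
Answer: 6/83 ≈ 0.072289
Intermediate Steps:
h(q, j) = 0 (h(q, j) = 4 + (-2 - 1*2) = 4 + (-2 - 2) = 4 - 4 = 0)
T(Q, p) = 3 + p/6 (T(Q, p) = 3 - (-1)*p/6 = 3 + p/6)
m(t) = -⅚ (m(t) = -5*⅙ = -⅚)
1/(T(3, W) - 13*m(h(-4, -3))) = 1/((3 + (⅙)*0) - 13*(-⅚)) = 1/((3 + 0) + 65/6) = 1/(3 + 65/6) = 1/(83/6) = 6/83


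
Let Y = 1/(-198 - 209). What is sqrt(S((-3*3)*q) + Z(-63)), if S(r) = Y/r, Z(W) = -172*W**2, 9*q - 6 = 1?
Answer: I*sqrt(5541080302219)/2849 ≈ 826.24*I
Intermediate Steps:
q = 7/9 (q = 2/3 + (1/9)*1 = 2/3 + 1/9 = 7/9 ≈ 0.77778)
Y = -1/407 (Y = 1/(-407) = -1/407 ≈ -0.0024570)
S(r) = -1/(407*r)
sqrt(S((-3*3)*q) + Z(-63)) = sqrt(-1/(407*(-3*3*(7/9))) - 172*(-63)**2) = sqrt(-1/(407*((-9*7/9))) - 172*3969) = sqrt(-1/407/(-7) - 682668) = sqrt(-1/407*(-1/7) - 682668) = sqrt(1/2849 - 682668) = sqrt(-1944921131/2849) = I*sqrt(5541080302219)/2849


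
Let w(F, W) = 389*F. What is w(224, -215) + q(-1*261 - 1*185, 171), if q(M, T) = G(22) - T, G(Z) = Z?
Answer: 86987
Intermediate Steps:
q(M, T) = 22 - T
w(224, -215) + q(-1*261 - 1*185, 171) = 389*224 + (22 - 1*171) = 87136 + (22 - 171) = 87136 - 149 = 86987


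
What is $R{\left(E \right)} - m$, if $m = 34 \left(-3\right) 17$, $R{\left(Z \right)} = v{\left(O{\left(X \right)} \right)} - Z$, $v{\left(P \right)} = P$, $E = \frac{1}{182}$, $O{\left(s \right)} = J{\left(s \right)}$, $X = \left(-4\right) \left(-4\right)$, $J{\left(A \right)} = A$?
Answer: $\frac{318499}{182} \approx 1750.0$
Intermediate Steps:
$X = 16$
$O{\left(s \right)} = s$
$E = \frac{1}{182} \approx 0.0054945$
$R{\left(Z \right)} = 16 - Z$
$m = -1734$ ($m = \left(-102\right) 17 = -1734$)
$R{\left(E \right)} - m = \left(16 - \frac{1}{182}\right) - -1734 = \left(16 - \frac{1}{182}\right) + 1734 = \frac{2911}{182} + 1734 = \frac{318499}{182}$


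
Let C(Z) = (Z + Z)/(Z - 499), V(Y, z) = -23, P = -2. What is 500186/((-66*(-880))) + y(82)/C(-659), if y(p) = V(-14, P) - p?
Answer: -1600675513/19137360 ≈ -83.641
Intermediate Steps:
C(Z) = 2*Z/(-499 + Z) (C(Z) = (2*Z)/(-499 + Z) = 2*Z/(-499 + Z))
y(p) = -23 - p
500186/((-66*(-880))) + y(82)/C(-659) = 500186/((-66*(-880))) + (-23 - 1*82)/((2*(-659)/(-499 - 659))) = 500186/58080 + (-23 - 82)/((2*(-659)/(-1158))) = 500186*(1/58080) - 105/(2*(-659)*(-1/1158)) = 250093/29040 - 105/659/579 = 250093/29040 - 105*579/659 = 250093/29040 - 60795/659 = -1600675513/19137360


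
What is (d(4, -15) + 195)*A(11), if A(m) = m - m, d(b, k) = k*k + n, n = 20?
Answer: 0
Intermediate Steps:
d(b, k) = 20 + k² (d(b, k) = k*k + 20 = k² + 20 = 20 + k²)
A(m) = 0
(d(4, -15) + 195)*A(11) = ((20 + (-15)²) + 195)*0 = ((20 + 225) + 195)*0 = (245 + 195)*0 = 440*0 = 0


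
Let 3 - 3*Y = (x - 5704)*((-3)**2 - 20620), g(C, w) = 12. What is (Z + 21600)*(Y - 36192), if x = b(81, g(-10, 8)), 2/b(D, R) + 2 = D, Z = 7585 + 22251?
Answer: -478158439006556/237 ≈ -2.0175e+12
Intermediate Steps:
Z = 29836
b(D, R) = 2/(-2 + D)
x = 2/79 (x = 2/(-2 + 81) = 2/79 ≈ 0.025316)
Y = -9287604917/237 (Y = 1 - (2/79 - 5704)*((-3)**2 - 20620)/3 = 1 - (-450614)*(9 - 20620)/237 = 1 - (-450614)*(-20611)/237 = 1 - 1/3*9287605154/79 = 1 - 9287605154/237 = -9287604917/237 ≈ -3.9188e+7)
(Z + 21600)*(Y - 36192) = (29836 + 21600)*(-9287604917/237 - 36192) = 51436*(-9296182421/237) = -478158439006556/237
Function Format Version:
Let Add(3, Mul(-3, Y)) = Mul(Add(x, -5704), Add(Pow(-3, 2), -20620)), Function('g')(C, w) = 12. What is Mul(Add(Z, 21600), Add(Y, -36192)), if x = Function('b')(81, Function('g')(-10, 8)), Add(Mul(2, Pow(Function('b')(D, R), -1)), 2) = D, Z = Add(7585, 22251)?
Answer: Rational(-478158439006556, 237) ≈ -2.0175e+12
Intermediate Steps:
Z = 29836
Function('b')(D, R) = Mul(2, Pow(Add(-2, D), -1))
x = Rational(2, 79) (x = Mul(2, Pow(Add(-2, 81), -1)) = Mul(2, Pow(79, -1)) = Mul(2, Rational(1, 79)) = Rational(2, 79) ≈ 0.025316)
Y = Rational(-9287604917, 237) (Y = Add(1, Mul(Rational(-1, 3), Mul(Add(Rational(2, 79), -5704), Add(Pow(-3, 2), -20620)))) = Add(1, Mul(Rational(-1, 3), Mul(Rational(-450614, 79), Add(9, -20620)))) = Add(1, Mul(Rational(-1, 3), Mul(Rational(-450614, 79), -20611))) = Add(1, Mul(Rational(-1, 3), Rational(9287605154, 79))) = Add(1, Rational(-9287605154, 237)) = Rational(-9287604917, 237) ≈ -3.9188e+7)
Mul(Add(Z, 21600), Add(Y, -36192)) = Mul(Add(29836, 21600), Add(Rational(-9287604917, 237), -36192)) = Mul(51436, Rational(-9296182421, 237)) = Rational(-478158439006556, 237)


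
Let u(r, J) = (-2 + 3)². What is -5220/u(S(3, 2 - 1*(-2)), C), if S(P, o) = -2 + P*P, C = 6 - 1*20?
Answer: -5220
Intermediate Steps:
C = -14 (C = 6 - 20 = -14)
S(P, o) = -2 + P²
u(r, J) = 1 (u(r, J) = 1² = 1)
-5220/u(S(3, 2 - 1*(-2)), C) = -5220/1 = -5220*1 = -5220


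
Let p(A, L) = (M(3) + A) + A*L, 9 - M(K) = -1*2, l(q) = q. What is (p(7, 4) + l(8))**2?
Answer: 2916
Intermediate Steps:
M(K) = 11 (M(K) = 9 - (-1)*2 = 9 - 1*(-2) = 9 + 2 = 11)
p(A, L) = 11 + A + A*L (p(A, L) = (11 + A) + A*L = 11 + A + A*L)
(p(7, 4) + l(8))**2 = ((11 + 7 + 7*4) + 8)**2 = ((11 + 7 + 28) + 8)**2 = (46 + 8)**2 = 54**2 = 2916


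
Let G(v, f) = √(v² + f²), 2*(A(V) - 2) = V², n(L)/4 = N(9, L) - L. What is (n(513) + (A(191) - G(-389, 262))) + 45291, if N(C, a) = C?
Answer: 123035/2 - √219965 ≈ 61049.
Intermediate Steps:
n(L) = 36 - 4*L (n(L) = 4*(9 - L) = 36 - 4*L)
A(V) = 2 + V²/2
G(v, f) = √(f² + v²)
(n(513) + (A(191) - G(-389, 262))) + 45291 = ((36 - 4*513) + ((2 + (½)*191²) - √(262² + (-389)²))) + 45291 = ((36 - 2052) + ((2 + (½)*36481) - √(68644 + 151321))) + 45291 = (-2016 + ((2 + 36481/2) - √219965)) + 45291 = (-2016 + (36485/2 - √219965)) + 45291 = (32453/2 - √219965) + 45291 = 123035/2 - √219965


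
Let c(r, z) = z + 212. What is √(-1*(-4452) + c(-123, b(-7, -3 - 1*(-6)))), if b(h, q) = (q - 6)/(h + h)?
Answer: √914186/14 ≈ 68.295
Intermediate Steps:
b(h, q) = (-6 + q)/(2*h) (b(h, q) = (-6 + q)/((2*h)) = (-6 + q)*(1/(2*h)) = (-6 + q)/(2*h))
c(r, z) = 212 + z
√(-1*(-4452) + c(-123, b(-7, -3 - 1*(-6)))) = √(-1*(-4452) + (212 + (½)*(-6 + (-3 - 1*(-6)))/(-7))) = √(4452 + (212 + (½)*(-⅐)*(-6 + (-3 + 6)))) = √(4452 + (212 + (½)*(-⅐)*(-6 + 3))) = √(4452 + (212 + (½)*(-⅐)*(-3))) = √(4452 + (212 + 3/14)) = √(4452 + 2971/14) = √(65299/14) = √914186/14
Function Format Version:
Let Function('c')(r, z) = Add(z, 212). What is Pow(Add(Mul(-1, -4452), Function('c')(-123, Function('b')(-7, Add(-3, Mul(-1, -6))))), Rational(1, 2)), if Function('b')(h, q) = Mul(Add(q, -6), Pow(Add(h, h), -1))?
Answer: Mul(Rational(1, 14), Pow(914186, Rational(1, 2))) ≈ 68.295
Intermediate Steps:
Function('b')(h, q) = Mul(Rational(1, 2), Pow(h, -1), Add(-6, q)) (Function('b')(h, q) = Mul(Add(-6, q), Pow(Mul(2, h), -1)) = Mul(Add(-6, q), Mul(Rational(1, 2), Pow(h, -1))) = Mul(Rational(1, 2), Pow(h, -1), Add(-6, q)))
Function('c')(r, z) = Add(212, z)
Pow(Add(Mul(-1, -4452), Function('c')(-123, Function('b')(-7, Add(-3, Mul(-1, -6))))), Rational(1, 2)) = Pow(Add(Mul(-1, -4452), Add(212, Mul(Rational(1, 2), Pow(-7, -1), Add(-6, Add(-3, Mul(-1, -6)))))), Rational(1, 2)) = Pow(Add(4452, Add(212, Mul(Rational(1, 2), Rational(-1, 7), Add(-6, Add(-3, 6))))), Rational(1, 2)) = Pow(Add(4452, Add(212, Mul(Rational(1, 2), Rational(-1, 7), Add(-6, 3)))), Rational(1, 2)) = Pow(Add(4452, Add(212, Mul(Rational(1, 2), Rational(-1, 7), -3))), Rational(1, 2)) = Pow(Add(4452, Add(212, Rational(3, 14))), Rational(1, 2)) = Pow(Add(4452, Rational(2971, 14)), Rational(1, 2)) = Pow(Rational(65299, 14), Rational(1, 2)) = Mul(Rational(1, 14), Pow(914186, Rational(1, 2)))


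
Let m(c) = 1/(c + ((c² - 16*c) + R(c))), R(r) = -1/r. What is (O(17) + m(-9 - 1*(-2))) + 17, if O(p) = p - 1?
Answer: 35614/1079 ≈ 33.006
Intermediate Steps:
O(p) = -1 + p
m(c) = 1/(c² - 1/c - 15*c) (m(c) = 1/(c + ((c² - 16*c) - 1/c)) = 1/(c + (c² - 1/c - 16*c)) = 1/(c² - 1/c - 15*c))
(O(17) + m(-9 - 1*(-2))) + 17 = ((-1 + 17) - (-9 - 1*(-2))/(1 - (-9 - 1*(-2))²*(-15 + (-9 - 1*(-2))))) + 17 = (16 - (-9 + 2)/(1 - (-9 + 2)²*(-15 + (-9 + 2)))) + 17 = (16 - 1*(-7)/(1 - 1*(-7)²*(-15 - 7))) + 17 = (16 - 1*(-7)/(1 - 1*49*(-22))) + 17 = (16 - 1*(-7)/(1 + 1078)) + 17 = (16 - 1*(-7)/1079) + 17 = (16 - 1*(-7)*1/1079) + 17 = (16 + 7/1079) + 17 = 17271/1079 + 17 = 35614/1079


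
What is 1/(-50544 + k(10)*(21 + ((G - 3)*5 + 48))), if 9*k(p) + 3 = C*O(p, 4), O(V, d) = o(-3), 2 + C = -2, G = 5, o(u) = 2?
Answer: -9/455765 ≈ -1.9747e-5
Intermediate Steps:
C = -4 (C = -2 - 2 = -4)
O(V, d) = 2
k(p) = -11/9 (k(p) = -⅓ + (-4*2)/9 = -⅓ + (⅑)*(-8) = -⅓ - 8/9 = -11/9)
1/(-50544 + k(10)*(21 + ((G - 3)*5 + 48))) = 1/(-50544 - 11*(21 + ((5 - 3)*5 + 48))/9) = 1/(-50544 - 11*(21 + (2*5 + 48))/9) = 1/(-50544 - 11*(21 + (10 + 48))/9) = 1/(-50544 - 11*(21 + 58)/9) = 1/(-50544 - 11/9*79) = 1/(-50544 - 869/9) = 1/(-455765/9) = -9/455765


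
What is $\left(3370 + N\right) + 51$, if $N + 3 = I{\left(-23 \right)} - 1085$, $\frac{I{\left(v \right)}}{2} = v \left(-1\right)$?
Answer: $2379$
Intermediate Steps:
$I{\left(v \right)} = - 2 v$ ($I{\left(v \right)} = 2 v \left(-1\right) = 2 \left(- v\right) = - 2 v$)
$N = -1042$ ($N = -3 - 1039 = -1042$)
$\left(3370 + N\right) + 51 = \left(3370 - 1042\right) + 51 = 2328 + 51 = 2379$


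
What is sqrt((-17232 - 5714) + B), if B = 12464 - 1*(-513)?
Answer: I*sqrt(9969) ≈ 99.845*I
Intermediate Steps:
B = 12977 (B = 12464 + 513 = 12977)
sqrt((-17232 - 5714) + B) = sqrt((-17232 - 5714) + 12977) = sqrt(-22946 + 12977) = sqrt(-9969) = I*sqrt(9969)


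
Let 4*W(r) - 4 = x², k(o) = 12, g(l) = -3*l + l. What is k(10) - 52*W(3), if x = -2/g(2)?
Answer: -173/4 ≈ -43.250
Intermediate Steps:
g(l) = -2*l
x = ½ (x = -2/((-2*2)) = -2/(-4) = -2*(-¼) = ½ ≈ 0.50000)
W(r) = 17/16 (W(r) = 1 + (½)²/4 = 1 + (¼)*(¼) = 1 + 1/16 = 17/16)
k(10) - 52*W(3) = 12 - 52*17/16 = 12 - 221/4 = -173/4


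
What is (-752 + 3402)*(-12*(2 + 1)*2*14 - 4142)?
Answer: -13647500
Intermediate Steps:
(-752 + 3402)*(-12*(2 + 1)*2*14 - 4142) = 2650*(-36*2*14 - 4142) = 2650*(-12*6*14 - 4142) = 2650*(-72*14 - 4142) = 2650*(-1008 - 4142) = 2650*(-5150) = -13647500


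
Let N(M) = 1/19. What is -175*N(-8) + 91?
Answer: 1554/19 ≈ 81.789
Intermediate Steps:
N(M) = 1/19
-175*N(-8) + 91 = -175*1/19 + 91 = -175/19 + 91 = 1554/19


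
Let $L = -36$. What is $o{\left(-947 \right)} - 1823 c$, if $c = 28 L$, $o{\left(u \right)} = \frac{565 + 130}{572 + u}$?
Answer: $\frac{137818661}{75} \approx 1.8376 \cdot 10^{6}$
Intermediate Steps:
$o{\left(u \right)} = \frac{695}{572 + u}$
$c = -1008$ ($c = 28 \left(-36\right) = -1008$)
$o{\left(-947 \right)} - 1823 c = \frac{695}{572 - 947} - -1837584 = \frac{695}{-375} + 1837584 = 695 \left(- \frac{1}{375}\right) + 1837584 = - \frac{139}{75} + 1837584 = \frac{137818661}{75}$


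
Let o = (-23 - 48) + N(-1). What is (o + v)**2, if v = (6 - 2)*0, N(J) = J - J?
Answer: 5041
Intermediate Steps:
N(J) = 0
v = 0 (v = 4*0 = 0)
o = -71 (o = (-23 - 48) + 0 = -71 + 0 = -71)
(o + v)**2 = (-71 + 0)**2 = (-71)**2 = 5041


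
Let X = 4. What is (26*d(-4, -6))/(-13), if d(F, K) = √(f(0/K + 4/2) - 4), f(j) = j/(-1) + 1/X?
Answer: -I*√23 ≈ -4.7958*I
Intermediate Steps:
f(j) = ¼ - j (f(j) = j/(-1) + 1/4 = j*(-1) + 1*(¼) = -j + ¼ = ¼ - j)
d(F, K) = I*√23/2 (d(F, K) = √((¼ - (0/K + 4/2)) - 4) = √((¼ - (0 + 4*(½))) - 4) = √((¼ - (0 + 2)) - 4) = √((¼ - 1*2) - 4) = √((¼ - 2) - 4) = √(-7/4 - 4) = √(-23/4) = I*√23/2)
(26*d(-4, -6))/(-13) = (26*(I*√23/2))/(-13) = (13*I*√23)*(-1/13) = -I*√23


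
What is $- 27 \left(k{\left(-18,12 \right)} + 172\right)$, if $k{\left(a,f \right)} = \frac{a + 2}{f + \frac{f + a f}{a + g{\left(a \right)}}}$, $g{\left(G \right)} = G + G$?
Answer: $- \frac{327780}{71} \approx -4616.6$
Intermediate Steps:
$g{\left(G \right)} = 2 G$
$k{\left(a,f \right)} = \frac{2 + a}{f + \frac{f + a f}{3 a}}$ ($k{\left(a,f \right)} = \frac{a + 2}{f + \frac{f + a f}{a + 2 a}} = \frac{2 + a}{f + \frac{f + a f}{3 a}}$)
$- 27 \left(k{\left(-18,12 \right)} + 172\right) = - 27 \left(3 \left(-18\right) \frac{1}{12} \frac{1}{1 + 4 \left(-18\right)} \left(2 - 18\right) + 172\right) = - 27 \left(3 \left(-18\right) \frac{1}{12} \frac{1}{1 - 72} \left(-16\right) + 172\right) = - 27 \left(3 \left(-18\right) \frac{1}{12} \frac{1}{-71} \left(-16\right) + 172\right) = - 27 \left(3 \left(-18\right) \frac{1}{12} \left(- \frac{1}{71}\right) \left(-16\right) + 172\right) = - 27 \left(- \frac{72}{71} + 172\right) = \left(-27\right) \frac{12140}{71} = - \frac{327780}{71}$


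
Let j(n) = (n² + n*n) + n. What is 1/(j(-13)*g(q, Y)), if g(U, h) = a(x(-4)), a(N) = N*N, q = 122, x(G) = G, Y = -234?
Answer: 1/5200 ≈ 0.00019231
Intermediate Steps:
j(n) = n + 2*n² (j(n) = (n² + n²) + n = 2*n² + n = n + 2*n²)
a(N) = N²
g(U, h) = 16 (g(U, h) = (-4)² = 16)
1/(j(-13)*g(q, Y)) = 1/(-13*(1 + 2*(-13))*16) = (1/16)/(-13*(1 - 26)) = (1/16)/(-13*(-25)) = (1/16)/325 = (1/325)*(1/16) = 1/5200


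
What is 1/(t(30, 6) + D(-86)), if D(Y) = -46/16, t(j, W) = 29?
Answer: 8/209 ≈ 0.038278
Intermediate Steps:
D(Y) = -23/8 (D(Y) = -46*1/16 = -23/8)
1/(t(30, 6) + D(-86)) = 1/(29 - 23/8) = 1/(209/8) = 8/209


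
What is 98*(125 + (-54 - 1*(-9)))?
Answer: 7840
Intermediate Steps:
98*(125 + (-54 - 1*(-9))) = 98*(125 + (-54 + 9)) = 98*(125 - 45) = 98*80 = 7840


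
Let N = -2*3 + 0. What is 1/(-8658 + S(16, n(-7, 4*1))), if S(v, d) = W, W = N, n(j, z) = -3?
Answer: -1/8664 ≈ -0.00011542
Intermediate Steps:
N = -6 (N = -6 + 0 = -6)
W = -6
S(v, d) = -6
1/(-8658 + S(16, n(-7, 4*1))) = 1/(-8658 - 6) = 1/(-8664) = -1/8664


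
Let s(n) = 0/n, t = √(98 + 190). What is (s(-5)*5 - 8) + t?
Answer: -8 + 12*√2 ≈ 8.9706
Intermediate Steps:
t = 12*√2 (t = √288 = 12*√2 ≈ 16.971)
s(n) = 0
(s(-5)*5 - 8) + t = (0*5 - 8) + 12*√2 = (0 - 8) + 12*√2 = -8 + 12*√2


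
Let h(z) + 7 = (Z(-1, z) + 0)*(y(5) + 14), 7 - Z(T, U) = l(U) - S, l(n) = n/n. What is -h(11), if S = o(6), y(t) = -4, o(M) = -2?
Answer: -33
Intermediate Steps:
l(n) = 1
S = -2
Z(T, U) = 4 (Z(T, U) = 7 - (1 - 1*(-2)) = 7 - (1 + 2) = 7 - 1*3 = 7 - 3 = 4)
h(z) = 33 (h(z) = -7 + (4 + 0)*(-4 + 14) = -7 + 4*10 = -7 + 40 = 33)
-h(11) = -1*33 = -33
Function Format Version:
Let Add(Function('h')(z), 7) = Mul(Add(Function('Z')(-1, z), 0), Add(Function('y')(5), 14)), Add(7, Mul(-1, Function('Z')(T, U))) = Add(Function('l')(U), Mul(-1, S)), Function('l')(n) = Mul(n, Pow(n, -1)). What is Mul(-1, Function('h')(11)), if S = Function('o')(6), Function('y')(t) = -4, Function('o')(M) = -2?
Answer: -33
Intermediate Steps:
Function('l')(n) = 1
S = -2
Function('Z')(T, U) = 4 (Function('Z')(T, U) = Add(7, Mul(-1, Add(1, Mul(-1, -2)))) = Add(7, Mul(-1, Add(1, 2))) = Add(7, Mul(-1, 3)) = Add(7, -3) = 4)
Function('h')(z) = 33 (Function('h')(z) = Add(-7, Mul(Add(4, 0), Add(-4, 14))) = Add(-7, Mul(4, 10)) = Add(-7, 40) = 33)
Mul(-1, Function('h')(11)) = Mul(-1, 33) = -33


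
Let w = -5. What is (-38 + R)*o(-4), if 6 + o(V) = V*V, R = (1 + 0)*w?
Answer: -430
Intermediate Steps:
R = -5 (R = (1 + 0)*(-5) = 1*(-5) = -5)
o(V) = -6 + V**2 (o(V) = -6 + V*V = -6 + V**2)
(-38 + R)*o(-4) = (-38 - 5)*(-6 + (-4)**2) = -43*(-6 + 16) = -43*10 = -430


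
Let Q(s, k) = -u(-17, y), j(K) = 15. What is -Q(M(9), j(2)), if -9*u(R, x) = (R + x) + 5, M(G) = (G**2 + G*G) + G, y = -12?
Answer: 8/3 ≈ 2.6667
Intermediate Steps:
M(G) = G + 2*G**2 (M(G) = (G**2 + G**2) + G = 2*G**2 + G = G + 2*G**2)
u(R, x) = -5/9 - R/9 - x/9 (u(R, x) = -((R + x) + 5)/9 = -(5 + R + x)/9 = -5/9 - R/9 - x/9)
Q(s, k) = -8/3 (Q(s, k) = -(-5/9 - 1/9*(-17) - 1/9*(-12)) = -(-5/9 + 17/9 + 4/3) = -1*8/3 = -8/3)
-Q(M(9), j(2)) = -1*(-8/3) = 8/3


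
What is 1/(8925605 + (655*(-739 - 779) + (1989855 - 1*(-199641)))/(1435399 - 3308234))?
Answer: 1872835/16716184244969 ≈ 1.1204e-7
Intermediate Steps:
1/(8925605 + (655*(-739 - 779) + (1989855 - 1*(-199641)))/(1435399 - 3308234)) = 1/(8925605 + (655*(-1518) + (1989855 + 199641))/(-1872835)) = 1/(8925605 + (-994290 + 2189496)*(-1/1872835)) = 1/(8925605 + 1195206*(-1/1872835)) = 1/(8925605 - 1195206/1872835) = 1/(16716184244969/1872835) = 1872835/16716184244969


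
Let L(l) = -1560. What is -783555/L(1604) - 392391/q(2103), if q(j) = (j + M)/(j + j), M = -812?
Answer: -171573802817/134264 ≈ -1.2779e+6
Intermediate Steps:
q(j) = (-812 + j)/(2*j) (q(j) = (j - 812)/(j + j) = (-812 + j)/((2*j)) = (-812 + j)*(1/(2*j)) = (-812 + j)/(2*j))
-783555/L(1604) - 392391/q(2103) = -783555/(-1560) - 392391*4206/(-812 + 2103) = -783555*(-1/1560) - 392391/((1/2)*(1/2103)*1291) = 52237/104 - 392391/1291/4206 = 52237/104 - 392391*4206/1291 = 52237/104 - 1650396546/1291 = -171573802817/134264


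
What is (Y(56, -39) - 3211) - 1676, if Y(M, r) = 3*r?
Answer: -5004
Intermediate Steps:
(Y(56, -39) - 3211) - 1676 = (3*(-39) - 3211) - 1676 = (-117 - 3211) - 1676 = -3328 - 1676 = -5004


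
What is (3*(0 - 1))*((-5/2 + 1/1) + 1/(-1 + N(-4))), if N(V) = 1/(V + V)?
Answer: 43/6 ≈ 7.1667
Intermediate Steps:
N(V) = 1/(2*V)
(3*(0 - 1))*((-5/2 + 1/1) + 1/(-1 + N(-4))) = (3*(0 - 1))*((-5/2 + 1/1) + 1/(-1 + (½)/(-4))) = (3*(-1))*((-5*½ + 1*1) + 1/(-1 + (½)*(-¼))) = -3*((-5/2 + 1) + 1/(-1 - ⅛)) = -3*(-3/2 + 1/(-9/8)) = -3*(-3/2 - 8/9) = -3*(-43/18) = 43/6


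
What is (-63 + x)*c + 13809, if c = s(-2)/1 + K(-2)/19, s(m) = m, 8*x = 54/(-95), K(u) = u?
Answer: 5032983/361 ≈ 13942.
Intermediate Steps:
x = -27/380 (x = (54/(-95))/8 = (54*(-1/95))/8 = (1/8)*(-54/95) = -27/380 ≈ -0.071053)
c = -40/19 (c = -2/1 - 2/19 = -2*1 - 2*1/19 = -2 - 2/19 = -40/19 ≈ -2.1053)
(-63 + x)*c + 13809 = (-63 - 27/380)*(-40/19) + 13809 = -23967/380*(-40/19) + 13809 = 47934/361 + 13809 = 5032983/361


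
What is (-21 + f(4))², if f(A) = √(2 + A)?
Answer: (21 - √6)² ≈ 344.12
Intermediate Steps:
(-21 + f(4))² = (-21 + √(2 + 4))² = (-21 + √6)²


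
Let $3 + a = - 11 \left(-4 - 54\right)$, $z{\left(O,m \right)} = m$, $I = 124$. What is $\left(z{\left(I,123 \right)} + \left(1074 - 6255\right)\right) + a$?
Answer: $-4423$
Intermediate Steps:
$a = 635$ ($a = -3 - 11 \left(-4 - 54\right) = -3 - -638 = -3 + 638 = 635$)
$\left(z{\left(I,123 \right)} + \left(1074 - 6255\right)\right) + a = \left(123 + \left(1074 - 6255\right)\right) + 635 = \left(123 - 5181\right) + 635 = -5058 + 635 = -4423$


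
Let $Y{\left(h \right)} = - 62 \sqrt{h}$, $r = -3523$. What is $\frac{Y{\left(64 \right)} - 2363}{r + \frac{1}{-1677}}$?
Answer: $\frac{4794543}{5908072} \approx 0.81152$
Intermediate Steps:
$\frac{Y{\left(64 \right)} - 2363}{r + \frac{1}{-1677}} = \frac{- 62 \sqrt{64} - 2363}{-3523 + \frac{1}{-1677}} = \frac{\left(-62\right) 8 - 2363}{-3523 - \frac{1}{1677}} = \frac{-496 - 2363}{- \frac{5908072}{1677}} = \left(-2859\right) \left(- \frac{1677}{5908072}\right) = \frac{4794543}{5908072}$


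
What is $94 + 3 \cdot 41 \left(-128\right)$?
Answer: $-15650$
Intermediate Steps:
$94 + 3 \cdot 41 \left(-128\right) = 94 + 123 \left(-128\right) = 94 - 15744 = -15650$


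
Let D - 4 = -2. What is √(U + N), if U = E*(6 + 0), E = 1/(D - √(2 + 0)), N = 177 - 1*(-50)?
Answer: √(227 + 6/(2 - √2)) ≈ 15.403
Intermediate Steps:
D = 2 (D = 4 - 2 = 2)
N = 227 (N = 177 + 50 = 227)
E = 1/(2 - √2) (E = 1/(2 - √(2 + 0)) = 1/(2 - √2) ≈ 1.7071)
U = 6 + 3*√2 (U = (1 + √2/2)*(6 + 0) = (1 + √2/2)*6 = 6 + 3*√2 ≈ 10.243)
√(U + N) = √((6 + 3*√2) + 227) = √(233 + 3*√2)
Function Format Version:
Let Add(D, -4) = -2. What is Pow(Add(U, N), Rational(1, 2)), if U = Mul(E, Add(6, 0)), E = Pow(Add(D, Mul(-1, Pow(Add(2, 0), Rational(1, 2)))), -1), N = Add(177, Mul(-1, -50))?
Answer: Pow(Add(227, Mul(6, Pow(Add(2, Mul(-1, Pow(2, Rational(1, 2)))), -1))), Rational(1, 2)) ≈ 15.403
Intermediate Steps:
D = 2 (D = Add(4, -2) = 2)
N = 227 (N = Add(177, 50) = 227)
E = Pow(Add(2, Mul(-1, Pow(2, Rational(1, 2)))), -1) (E = Pow(Add(2, Mul(-1, Pow(Add(2, 0), Rational(1, 2)))), -1) = Pow(Add(2, Mul(-1, Pow(2, Rational(1, 2)))), -1) ≈ 1.7071)
U = Add(6, Mul(3, Pow(2, Rational(1, 2)))) (U = Mul(Add(1, Mul(Rational(1, 2), Pow(2, Rational(1, 2)))), Add(6, 0)) = Mul(Add(1, Mul(Rational(1, 2), Pow(2, Rational(1, 2)))), 6) = Add(6, Mul(3, Pow(2, Rational(1, 2)))) ≈ 10.243)
Pow(Add(U, N), Rational(1, 2)) = Pow(Add(Add(6, Mul(3, Pow(2, Rational(1, 2)))), 227), Rational(1, 2)) = Pow(Add(233, Mul(3, Pow(2, Rational(1, 2)))), Rational(1, 2))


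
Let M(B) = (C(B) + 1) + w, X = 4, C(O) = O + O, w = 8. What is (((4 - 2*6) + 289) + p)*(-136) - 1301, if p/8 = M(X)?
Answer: -58013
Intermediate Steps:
C(O) = 2*O
M(B) = 9 + 2*B (M(B) = (2*B + 1) + 8 = (1 + 2*B) + 8 = 9 + 2*B)
p = 136 (p = 8*(9 + 2*4) = 8*(9 + 8) = 8*17 = 136)
(((4 - 2*6) + 289) + p)*(-136) - 1301 = (((4 - 2*6) + 289) + 136)*(-136) - 1301 = (((4 - 12) + 289) + 136)*(-136) - 1301 = ((-8 + 289) + 136)*(-136) - 1301 = (281 + 136)*(-136) - 1301 = 417*(-136) - 1301 = -56712 - 1301 = -58013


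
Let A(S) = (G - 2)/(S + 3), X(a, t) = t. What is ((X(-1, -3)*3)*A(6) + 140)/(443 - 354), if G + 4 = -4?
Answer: 150/89 ≈ 1.6854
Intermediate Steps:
G = -8 (G = -4 - 4 = -8)
A(S) = -10/(3 + S) (A(S) = (-8 - 2)/(S + 3) = -10/(3 + S))
((X(-1, -3)*3)*A(6) + 140)/(443 - 354) = ((-3*3)*(-10/(3 + 6)) + 140)/(443 - 354) = (-(-90)/9 + 140)/89 = (-(-90)/9 + 140)*(1/89) = (-9*(-10/9) + 140)*(1/89) = (10 + 140)*(1/89) = 150*(1/89) = 150/89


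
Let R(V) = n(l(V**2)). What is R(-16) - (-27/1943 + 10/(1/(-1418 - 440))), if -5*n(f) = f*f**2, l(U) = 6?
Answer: 180085147/9715 ≈ 18537.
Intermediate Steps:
n(f) = -f**3/5 (n(f) = -f*f**2/5 = -f**3/5)
R(V) = -216/5 (R(V) = -1/5*6**3 = -1/5*216 = -216/5)
R(-16) - (-27/1943 + 10/(1/(-1418 - 440))) = -216/5 - (-27/1943 + 10/(1/(-1418 - 440))) = -216/5 - (-27*1/1943 + 10/(1/(-1858))) = -216/5 - (-27/1943 + 10/(-1/1858)) = -216/5 - (-27/1943 + 10*(-1858)) = -216/5 - (-27/1943 - 18580) = -216/5 - 1*(-36100967/1943) = -216/5 + 36100967/1943 = 180085147/9715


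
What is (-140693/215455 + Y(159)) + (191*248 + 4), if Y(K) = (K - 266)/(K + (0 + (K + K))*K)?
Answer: 517678465058122/10928093055 ≈ 47371.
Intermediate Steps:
Y(K) = (-266 + K)/(K + 2*K**2) (Y(K) = (-266 + K)/(K + (0 + 2*K)*K) = (-266 + K)/(K + (2*K)*K) = (-266 + K)/(K + 2*K**2))
(-140693/215455 + Y(159)) + (191*248 + 4) = (-140693/215455 + (-266 + 159)/(159*(1 + 2*159))) + (191*248 + 4) = (-140693*1/215455 + (1/159)*(-107)/(1 + 318)) + (47368 + 4) = (-140693/215455 + (1/159)*(-107)/319) + 47372 = (-140693/215455 + (1/159)*(1/319)*(-107)) + 47372 = (-140693/215455 - 107/50721) + 47372 = -7159143338/10928093055 + 47372 = 517678465058122/10928093055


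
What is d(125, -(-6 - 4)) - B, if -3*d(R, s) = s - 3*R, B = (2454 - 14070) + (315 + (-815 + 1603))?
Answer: 31904/3 ≈ 10635.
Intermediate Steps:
B = -10513 (B = -11616 + (315 + 788) = -11616 + 1103 = -10513)
d(R, s) = R - s/3 (d(R, s) = -(s - 3*R)/3 = R - s/3)
d(125, -(-6 - 4)) - B = (125 - (-1)*(-6 - 4)/3) - 1*(-10513) = (125 - (-1)*(-10)/3) + 10513 = (125 - 1/3*10) + 10513 = (125 - 10/3) + 10513 = 365/3 + 10513 = 31904/3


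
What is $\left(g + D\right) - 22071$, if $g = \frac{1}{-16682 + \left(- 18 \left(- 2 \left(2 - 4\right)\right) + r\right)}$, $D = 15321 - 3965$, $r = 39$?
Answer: $- \frac{179101226}{16715} \approx -10715.0$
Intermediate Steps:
$D = 11356$
$g = - \frac{1}{16715}$ ($g = \frac{1}{-16682 + \left(- 18 \left(- 2 \left(2 - 4\right)\right) + 39\right)} = \frac{1}{-16682 + \left(- 18 \left(\left(-2\right) \left(-2\right)\right) + 39\right)} = \frac{1}{-16682 + \left(\left(-18\right) 4 + 39\right)} = \frac{1}{-16682 + \left(-72 + 39\right)} = \frac{1}{-16682 - 33} = \frac{1}{-16715} = - \frac{1}{16715} \approx -5.9826 \cdot 10^{-5}$)
$\left(g + D\right) - 22071 = \left(- \frac{1}{16715} + 11356\right) - 22071 = \frac{189815539}{16715} - 22071 = - \frac{179101226}{16715}$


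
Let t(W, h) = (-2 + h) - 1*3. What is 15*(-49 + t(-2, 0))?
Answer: -810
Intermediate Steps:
t(W, h) = -5 + h (t(W, h) = (-2 + h) - 3 = -5 + h)
15*(-49 + t(-2, 0)) = 15*(-49 + (-5 + 0)) = 15*(-49 - 5) = 15*(-54) = -810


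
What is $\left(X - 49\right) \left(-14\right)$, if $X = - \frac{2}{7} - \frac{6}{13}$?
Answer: $\frac{9054}{13} \approx 696.46$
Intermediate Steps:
$X = - \frac{68}{91}$ ($X = \left(-2\right) \frac{1}{7} - \frac{6}{13} = - \frac{2}{7} - \frac{6}{13} = - \frac{68}{91} \approx -0.74725$)
$\left(X - 49\right) \left(-14\right) = \left(- \frac{68}{91} - 49\right) \left(-14\right) = \left(- \frac{4527}{91}\right) \left(-14\right) = \frac{9054}{13}$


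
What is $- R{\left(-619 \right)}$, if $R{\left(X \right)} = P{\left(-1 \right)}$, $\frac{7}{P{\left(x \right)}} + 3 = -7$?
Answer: $\frac{7}{10} \approx 0.7$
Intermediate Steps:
$P{\left(x \right)} = - \frac{7}{10}$ ($P{\left(x \right)} = \frac{7}{-3 - 7} = \frac{7}{-10} = 7 \left(- \frac{1}{10}\right) = - \frac{7}{10}$)
$R{\left(X \right)} = - \frac{7}{10}$
$- R{\left(-619 \right)} = \left(-1\right) \left(- \frac{7}{10}\right) = \frac{7}{10}$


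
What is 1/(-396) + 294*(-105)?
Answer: -12224521/396 ≈ -30870.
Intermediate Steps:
1/(-396) + 294*(-105) = -1/396 - 30870 = -12224521/396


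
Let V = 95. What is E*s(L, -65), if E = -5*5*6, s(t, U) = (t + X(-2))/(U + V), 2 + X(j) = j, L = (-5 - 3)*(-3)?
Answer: -100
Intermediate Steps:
L = 24 (L = -8*(-3) = 24)
X(j) = -2 + j
s(t, U) = (-4 + t)/(95 + U) (s(t, U) = (t + (-2 - 2))/(U + 95) = (t - 4)/(95 + U) = (-4 + t)/(95 + U))
E = -150 (E = -25*6 = -150)
E*s(L, -65) = -150*(-4 + 24)/(95 - 65) = -150*20/30 = -5*20 = -150*⅔ = -100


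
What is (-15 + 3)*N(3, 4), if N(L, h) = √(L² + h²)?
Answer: -60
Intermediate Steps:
(-15 + 3)*N(3, 4) = (-15 + 3)*√(3² + 4²) = -12*√(9 + 16) = -12*√25 = -12*5 = -60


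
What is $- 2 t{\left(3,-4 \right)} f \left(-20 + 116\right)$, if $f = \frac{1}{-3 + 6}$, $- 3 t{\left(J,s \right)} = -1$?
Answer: $- \frac{64}{3} \approx -21.333$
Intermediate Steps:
$t{\left(J,s \right)} = \frac{1}{3}$ ($t{\left(J,s \right)} = \left(- \frac{1}{3}\right) \left(-1\right) = \frac{1}{3}$)
$f = \frac{1}{3} \approx 0.33333$
$- 2 t{\left(3,-4 \right)} f \left(-20 + 116\right) = \left(-2\right) \frac{1}{3} \cdot \frac{1}{3} \left(-20 + 116\right) = \left(- \frac{2}{3}\right) \frac{1}{3} \cdot 96 = \left(- \frac{2}{9}\right) 96 = - \frac{64}{3}$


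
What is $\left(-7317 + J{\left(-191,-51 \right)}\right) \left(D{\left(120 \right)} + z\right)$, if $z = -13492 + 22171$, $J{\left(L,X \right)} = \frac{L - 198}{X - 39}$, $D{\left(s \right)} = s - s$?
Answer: $- \frac{1904001913}{30} \approx -6.3467 \cdot 10^{7}$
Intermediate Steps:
$D{\left(s \right)} = 0$
$J{\left(L,X \right)} = \frac{-198 + L}{-39 + X}$
$z = 8679$
$\left(-7317 + J{\left(-191,-51 \right)}\right) \left(D{\left(120 \right)} + z\right) = \left(-7317 + \frac{-198 - 191}{-39 - 51}\right) \left(0 + 8679\right) = \left(-7317 + \frac{1}{-90} \left(-389\right)\right) 8679 = \left(-7317 - - \frac{389}{90}\right) 8679 = \left(-7317 + \frac{389}{90}\right) 8679 = \left(- \frac{658141}{90}\right) 8679 = - \frac{1904001913}{30}$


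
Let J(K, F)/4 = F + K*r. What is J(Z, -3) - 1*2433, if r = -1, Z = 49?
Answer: -2641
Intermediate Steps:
J(K, F) = -4*K + 4*F (J(K, F) = 4*(F + K*(-1)) = 4*(F - K) = -4*K + 4*F)
J(Z, -3) - 1*2433 = (-4*49 + 4*(-3)) - 1*2433 = (-196 - 12) - 2433 = -208 - 2433 = -2641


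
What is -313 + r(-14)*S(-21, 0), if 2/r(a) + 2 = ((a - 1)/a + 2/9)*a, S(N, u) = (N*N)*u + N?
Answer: -56275/181 ≈ -310.91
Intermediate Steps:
S(N, u) = N + u*N² (S(N, u) = N²*u + N = u*N² + N = N + u*N²)
r(a) = 2/(-2 + a*(2/9 + (-1 + a)/a)) (r(a) = 2/(-2 + ((a - 1)/a + 2/9)*a) = 2/(-2 + ((-1 + a)/a + 2*(⅑))*a) = 2/(-2 + ((-1 + a)/a + 2/9)*a) = 2/(-2 + (2/9 + (-1 + a)/a)*a) = 2/(-2 + a*(2/9 + (-1 + a)/a)))
-313 + r(-14)*S(-21, 0) = -313 + (18/(-27 + 11*(-14)))*(-21*(1 - 21*0)) = -313 + (18/(-27 - 154))*(-21*(1 + 0)) = -313 + (18/(-181))*(-21*1) = -313 + (18*(-1/181))*(-21) = -313 - 18/181*(-21) = -313 + 378/181 = -56275/181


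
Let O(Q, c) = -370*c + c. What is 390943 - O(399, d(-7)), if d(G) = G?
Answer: 388360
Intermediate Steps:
O(Q, c) = -369*c
390943 - O(399, d(-7)) = 390943 - (-369)*(-7) = 390943 - 1*2583 = 390943 - 2583 = 388360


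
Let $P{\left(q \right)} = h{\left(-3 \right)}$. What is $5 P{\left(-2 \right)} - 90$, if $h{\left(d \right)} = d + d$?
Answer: $-120$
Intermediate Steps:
$h{\left(d \right)} = 2 d$
$P{\left(q \right)} = -6$ ($P{\left(q \right)} = 2 \left(-3\right) = -6$)
$5 P{\left(-2 \right)} - 90 = 5 \left(-6\right) - 90 = -30 - 90 = -120$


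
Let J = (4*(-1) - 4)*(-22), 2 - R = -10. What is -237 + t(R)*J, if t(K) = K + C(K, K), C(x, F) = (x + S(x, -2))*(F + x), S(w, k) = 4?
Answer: 69459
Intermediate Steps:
R = 12 (R = 2 - 1*(-10) = 2 + 10 = 12)
C(x, F) = (4 + x)*(F + x) (C(x, F) = (x + 4)*(F + x) = (4 + x)*(F + x))
t(K) = 2*K² + 9*K (t(K) = K + (K² + 4*K + 4*K + K*K) = K + (K² + 4*K + 4*K + K²) = K + (2*K² + 8*K) = 2*K² + 9*K)
J = 176 (J = (-4 - 4)*(-22) = -8*(-22) = 176)
-237 + t(R)*J = -237 + (12*(9 + 2*12))*176 = -237 + (12*(9 + 24))*176 = -237 + (12*33)*176 = -237 + 396*176 = -237 + 69696 = 69459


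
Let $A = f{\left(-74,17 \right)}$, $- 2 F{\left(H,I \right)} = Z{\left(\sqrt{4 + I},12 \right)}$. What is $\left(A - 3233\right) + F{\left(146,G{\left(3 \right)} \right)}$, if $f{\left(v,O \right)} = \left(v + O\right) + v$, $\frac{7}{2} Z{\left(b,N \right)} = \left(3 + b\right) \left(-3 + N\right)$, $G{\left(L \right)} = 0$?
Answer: $- \frac{23593}{7} \approx -3370.4$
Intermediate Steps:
$Z{\left(b,N \right)} = \frac{2 \left(-3 + N\right) \left(3 + b\right)}{7}$ ($Z{\left(b,N \right)} = \frac{2 \left(3 + b\right) \left(-3 + N\right)}{7} = \frac{2 \left(-3 + N\right) \left(3 + b\right)}{7}$)
$F{\left(H,I \right)} = - \frac{27}{7} - \frac{9 \sqrt{4 + I}}{7}$ ($F{\left(H,I \right)} = - \frac{- \frac{18}{7} - \frac{6 \sqrt{4 + I}}{7} + \frac{6}{7} \cdot 12 + \frac{2}{7} \cdot 12 \sqrt{4 + I}}{2} = - \frac{- \frac{18}{7} - \frac{6 \sqrt{4 + I}}{7} + \frac{72}{7} + \frac{24 \sqrt{4 + I}}{7}}{2} = - \frac{\frac{54}{7} + \frac{18 \sqrt{4 + I}}{7}}{2} = - \frac{27}{7} - \frac{9 \sqrt{4 + I}}{7}$)
$f{\left(v,O \right)} = O + 2 v$ ($f{\left(v,O \right)} = \left(O + v\right) + v = O + 2 v$)
$A = -131$ ($A = 17 + 2 \left(-74\right) = 17 - 148 = -131$)
$\left(A - 3233\right) + F{\left(146,G{\left(3 \right)} \right)} = \left(-131 - 3233\right) - \left(\frac{27}{7} + \frac{9 \sqrt{4 + 0}}{7}\right) = -3364 - \left(\frac{27}{7} + \frac{9 \sqrt{4}}{7}\right) = -3364 - \frac{45}{7} = - \frac{23593}{7}$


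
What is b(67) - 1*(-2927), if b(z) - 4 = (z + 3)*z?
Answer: 7621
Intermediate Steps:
b(z) = 4 + z*(3 + z) (b(z) = 4 + (z + 3)*z = 4 + (3 + z)*z = 4 + z*(3 + z))
b(67) - 1*(-2927) = (4 + 67² + 3*67) - 1*(-2927) = (4 + 4489 + 201) + 2927 = 4694 + 2927 = 7621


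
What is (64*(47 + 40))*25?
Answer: 139200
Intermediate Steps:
(64*(47 + 40))*25 = (64*87)*25 = 5568*25 = 139200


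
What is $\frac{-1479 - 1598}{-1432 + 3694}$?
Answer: $- \frac{3077}{2262} \approx -1.3603$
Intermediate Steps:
$\frac{-1479 - 1598}{-1432 + 3694} = - \frac{3077}{2262}$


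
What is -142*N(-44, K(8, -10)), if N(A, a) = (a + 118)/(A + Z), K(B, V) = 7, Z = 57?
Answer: -17750/13 ≈ -1365.4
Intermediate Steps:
N(A, a) = (118 + a)/(57 + A) (N(A, a) = (a + 118)/(A + 57) = (118 + a)/(57 + A))
-142*N(-44, K(8, -10)) = -142*(118 + 7)/(57 - 44) = -142*125/13 = -17750/13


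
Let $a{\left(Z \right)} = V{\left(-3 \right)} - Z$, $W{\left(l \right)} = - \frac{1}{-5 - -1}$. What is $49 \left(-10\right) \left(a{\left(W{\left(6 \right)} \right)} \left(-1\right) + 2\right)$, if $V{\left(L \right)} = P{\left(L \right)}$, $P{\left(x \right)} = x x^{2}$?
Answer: $- \frac{28665}{2} \approx -14333.0$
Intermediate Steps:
$P{\left(x \right)} = x^{3}$
$V{\left(L \right)} = L^{3}$
$W{\left(l \right)} = \frac{1}{4}$ ($W{\left(l \right)} = - \frac{1}{-5 + 1} = - \frac{1}{-4} = \left(-1\right) \left(- \frac{1}{4}\right) = \frac{1}{4}$)
$a{\left(Z \right)} = -27 - Z$ ($a{\left(Z \right)} = \left(-3\right)^{3} - Z = -27 - Z$)
$49 \left(-10\right) \left(a{\left(W{\left(6 \right)} \right)} \left(-1\right) + 2\right) = 49 \left(-10\right) \left(\left(-27 - \frac{1}{4}\right) \left(-1\right) + 2\right) = - 490 \left(\left(-27 - \frac{1}{4}\right) \left(-1\right) + 2\right) = - 490 \left(\left(- \frac{109}{4}\right) \left(-1\right) + 2\right) = - 490 \left(\frac{109}{4} + 2\right) = \left(-490\right) \frac{117}{4} = - \frac{28665}{2}$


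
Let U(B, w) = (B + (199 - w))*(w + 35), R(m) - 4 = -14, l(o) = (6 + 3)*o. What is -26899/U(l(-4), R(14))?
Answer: -26899/4325 ≈ -6.2194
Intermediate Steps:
l(o) = 9*o
R(m) = -10 (R(m) = 4 - 14 = -10)
U(B, w) = (35 + w)*(199 + B - w) (U(B, w) = (199 + B - w)*(35 + w) = (35 + w)*(199 + B - w))
-26899/U(l(-4), R(14)) = -26899/(6965 - 1*(-10)² + 35*(9*(-4)) + 164*(-10) + (9*(-4))*(-10)) = -26899/(6965 - 1*100 + 35*(-36) - 1640 - 36*(-10)) = -26899/(6965 - 100 - 1260 - 1640 + 360) = -26899/4325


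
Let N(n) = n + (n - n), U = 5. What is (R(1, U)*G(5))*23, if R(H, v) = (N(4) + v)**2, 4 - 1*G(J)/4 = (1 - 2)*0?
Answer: 29808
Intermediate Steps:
N(n) = n (N(n) = n + 0 = n)
G(J) = 16 (G(J) = 16 - 4*(1 - 2)*0 = 16 - (-4)*0 = 16 - 4*0 = 16 + 0 = 16)
R(H, v) = (4 + v)**2
(R(1, U)*G(5))*23 = ((4 + 5)**2*16)*23 = (9**2*16)*23 = (81*16)*23 = 1296*23 = 29808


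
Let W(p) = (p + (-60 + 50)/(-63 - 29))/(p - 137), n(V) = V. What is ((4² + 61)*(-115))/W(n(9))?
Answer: 52138240/419 ≈ 1.2444e+5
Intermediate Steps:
W(p) = (5/46 + p)/(-137 + p) (W(p) = (p - 10/(-92))/(-137 + p) = (p - 10*(-1/92))/(-137 + p) = (p + 5/46)/(-137 + p) = (5/46 + p)/(-137 + p))
((4² + 61)*(-115))/W(n(9)) = ((4² + 61)*(-115))/(((5/46 + 9)/(-137 + 9))) = ((16 + 61)*(-115))/(((419/46)/(-128))) = (77*(-115))/((-1/128*419/46)) = -8855/(-419/5888) = -8855*(-5888/419) = 52138240/419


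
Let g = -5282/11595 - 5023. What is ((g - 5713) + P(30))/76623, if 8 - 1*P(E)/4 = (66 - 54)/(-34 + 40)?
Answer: -124210922/888443685 ≈ -0.13981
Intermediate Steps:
g = -58246967/11595 (g = -5282*1/11595 - 5023 = -5282/11595 - 5023 = -58246967/11595 ≈ -5023.5)
P(E) = 24 (P(E) = 32 - 4*(66 - 54)/(-34 + 40) = 32 - 48/6 = 32 - 4*2 = 32 - 8 = 24)
((g - 5713) + P(30))/76623 = ((-58246967/11595 - 5713) + 24)/76623 = (-124489202/11595 + 24)*(1/76623) = -124210922/11595*1/76623 = -124210922/888443685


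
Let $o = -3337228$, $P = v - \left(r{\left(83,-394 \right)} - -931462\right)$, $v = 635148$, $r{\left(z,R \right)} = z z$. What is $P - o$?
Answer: $3034025$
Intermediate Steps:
$r{\left(z,R \right)} = z^{2}$
$P = -303203$ ($P = 635148 - \left(83^{2} - -931462\right) = 635148 - \left(6889 + 931462\right) = 635148 - 938351 = -303203$)
$P - o = -303203 - -3337228 = -303203 + 3337228 = 3034025$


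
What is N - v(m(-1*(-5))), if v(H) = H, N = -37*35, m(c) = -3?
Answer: -1292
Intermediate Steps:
N = -1295
N - v(m(-1*(-5))) = -1295 - 1*(-3) = -1295 + 3 = -1292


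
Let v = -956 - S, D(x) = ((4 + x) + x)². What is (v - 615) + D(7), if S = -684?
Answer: -563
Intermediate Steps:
D(x) = (4 + 2*x)²
v = -272 (v = -956 - 1*(-684) = -956 + 684 = -272)
(v - 615) + D(7) = (-272 - 615) + 4*(2 + 7)² = -887 + 4*9² = -887 + 4*81 = -887 + 324 = -563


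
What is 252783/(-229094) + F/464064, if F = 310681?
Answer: -23066168549/53157139008 ≈ -0.43392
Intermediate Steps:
252783/(-229094) + F/464064 = 252783/(-229094) + 310681/464064 = 252783*(-1/229094) + 310681*(1/464064) = -252783/229094 + 310681/464064 = -23066168549/53157139008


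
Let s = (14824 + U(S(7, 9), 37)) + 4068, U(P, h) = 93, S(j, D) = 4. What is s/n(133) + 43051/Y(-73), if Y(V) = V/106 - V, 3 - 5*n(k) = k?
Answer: -26871469/199290 ≈ -134.84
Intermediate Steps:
n(k) = ⅗ - k/5
Y(V) = -105*V/106 (Y(V) = V*(1/106) - V = V/106 - V = -105*V/106)
s = 18985 (s = (14824 + 93) + 4068 = 14917 + 4068 = 18985)
s/n(133) + 43051/Y(-73) = 18985/(⅗ - ⅕*133) + 43051/((-105/106*(-73))) = 18985/(⅗ - 133/5) + 43051/(7665/106) = 18985/(-26) + 43051*(106/7665) = 18985*(-1/26) + 4563406/7665 = -18985/26 + 4563406/7665 = -26871469/199290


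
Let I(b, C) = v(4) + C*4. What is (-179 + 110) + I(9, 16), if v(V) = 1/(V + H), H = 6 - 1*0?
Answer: -49/10 ≈ -4.9000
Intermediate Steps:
H = 6 (H = 6 + 0 = 6)
v(V) = 1/(6 + V) (v(V) = 1/(V + 6) = 1/(6 + V))
I(b, C) = ⅒ + 4*C (I(b, C) = 1/(6 + 4) + C*4 = 1/10 + 4*C = ⅒ + 4*C)
(-179 + 110) + I(9, 16) = (-179 + 110) + (⅒ + 4*16) = -69 + (⅒ + 64) = -69 + 641/10 = -49/10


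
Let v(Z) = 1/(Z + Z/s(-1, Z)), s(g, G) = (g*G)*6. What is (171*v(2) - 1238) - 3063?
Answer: -46285/11 ≈ -4207.7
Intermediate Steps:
s(g, G) = 6*G*g (s(g, G) = (G*g)*6 = 6*G*g)
v(Z) = 1/(-1/6 + Z) (v(Z) = 1/(Z + Z/((6*Z*(-1)))) = 1/(Z + Z/((-6*Z))) = 1/(Z + Z*(-1/(6*Z))) = 1/(Z - 1/6) = 1/(-1/6 + Z))
(171*v(2) - 1238) - 3063 = (171*(6/(-1 + 6*2)) - 1238) - 3063 = (171*(6/(-1 + 12)) - 1238) - 3063 = (171*(6/11) - 1238) - 3063 = (1026/11 - 1238) - 3063 = -12592/11 - 3063 = -46285/11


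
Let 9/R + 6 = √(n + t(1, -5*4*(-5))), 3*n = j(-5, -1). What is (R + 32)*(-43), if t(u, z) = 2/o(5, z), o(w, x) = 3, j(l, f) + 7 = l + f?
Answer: -156778/119 + 387*I*√33/119 ≈ -1317.5 + 18.682*I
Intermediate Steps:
j(l, f) = -7 + f + l (j(l, f) = -7 + (l + f) = -7 + (f + l) = -7 + f + l)
n = -13/3 (n = (-7 - 1 - 5)/3 = (⅓)*(-13) = -13/3 ≈ -4.3333)
t(u, z) = ⅔ (t(u, z) = 2/3 = 2*(⅓) = ⅔)
R = 9/(-6 + I*√33/3) (R = 9/(-6 + √(-13/3 + ⅔)) = 9/(-6 + √(-11/3)) = 9/(-6 + I*√33/3) ≈ -1.3613 - 0.43446*I)
(R + 32)*(-43) = ((-162/119 - 9*I*√33/119) + 32)*(-43) = (3646/119 - 9*I*√33/119)*(-43) = -156778/119 + 387*I*√33/119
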